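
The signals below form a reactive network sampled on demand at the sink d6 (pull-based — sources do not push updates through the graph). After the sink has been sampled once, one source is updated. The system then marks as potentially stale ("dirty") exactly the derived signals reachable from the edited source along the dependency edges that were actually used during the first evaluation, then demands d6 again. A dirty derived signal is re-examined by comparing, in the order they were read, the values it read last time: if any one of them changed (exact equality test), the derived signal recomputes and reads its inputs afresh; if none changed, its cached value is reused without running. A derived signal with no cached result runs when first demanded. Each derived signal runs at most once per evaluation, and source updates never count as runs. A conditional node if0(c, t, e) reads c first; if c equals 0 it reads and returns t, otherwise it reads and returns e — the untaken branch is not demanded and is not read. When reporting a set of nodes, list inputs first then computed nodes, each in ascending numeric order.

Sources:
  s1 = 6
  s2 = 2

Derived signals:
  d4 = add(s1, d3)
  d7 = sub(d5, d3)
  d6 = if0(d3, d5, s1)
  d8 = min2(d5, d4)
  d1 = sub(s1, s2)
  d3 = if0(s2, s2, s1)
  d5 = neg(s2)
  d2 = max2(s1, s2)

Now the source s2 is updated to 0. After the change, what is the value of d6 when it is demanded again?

Initial pass — values computed on the first demand:
  d3 = if0(s2=2 -> else branch s1) = 6
  d6 = if0(d3=6 -> else branch s1) = 6

Second demand — change propagation:
  d3: re-runs because s2 2->0; new result 0.
  d5: newly demanded (no cache) — executes and yields 0.
  d6: re-runs because d3 6->0; new result 0.

The important point: the flipped condition pulls in fresh nodes; d5 runs for the first time.

d6 now evaluates to 0.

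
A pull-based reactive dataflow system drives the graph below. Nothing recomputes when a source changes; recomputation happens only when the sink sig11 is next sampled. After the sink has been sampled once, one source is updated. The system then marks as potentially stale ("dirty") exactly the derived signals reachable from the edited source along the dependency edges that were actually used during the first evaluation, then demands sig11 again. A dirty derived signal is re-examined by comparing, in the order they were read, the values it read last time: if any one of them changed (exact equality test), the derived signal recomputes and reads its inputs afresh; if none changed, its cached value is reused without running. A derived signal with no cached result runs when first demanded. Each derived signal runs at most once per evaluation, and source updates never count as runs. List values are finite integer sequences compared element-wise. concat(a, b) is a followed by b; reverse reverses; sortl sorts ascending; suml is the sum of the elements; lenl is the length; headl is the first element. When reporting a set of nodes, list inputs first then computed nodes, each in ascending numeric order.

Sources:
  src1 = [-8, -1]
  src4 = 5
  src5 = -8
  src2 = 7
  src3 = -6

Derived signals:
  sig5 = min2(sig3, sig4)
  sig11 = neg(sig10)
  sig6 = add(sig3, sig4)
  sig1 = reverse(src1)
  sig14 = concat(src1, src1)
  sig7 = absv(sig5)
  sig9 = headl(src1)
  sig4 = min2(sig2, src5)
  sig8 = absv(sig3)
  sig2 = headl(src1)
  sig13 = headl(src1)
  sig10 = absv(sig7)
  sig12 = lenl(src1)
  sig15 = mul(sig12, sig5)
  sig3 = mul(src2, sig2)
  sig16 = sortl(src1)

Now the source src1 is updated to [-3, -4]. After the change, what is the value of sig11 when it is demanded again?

First evaluation (everything demanded from the output):
  sig2 = headl([-8, -1]) = -8
  sig3 = mul(7, -8) = -56
  sig4 = min2(-8, -8) = -8
  sig5 = min2(-56, -8) = -56
  sig7 = absv(-56) = 56
  sig10 = absv(56) = 56
  sig11 = neg(56) = -56

Propagation after the edit:
  sig2: runs — src1 [-8, -1]->[-3, -4]; result -3.
  sig3: runs — sig2 -8->-3; result -21.
  sig4: runs — sig2 -8->-3; result -8 (same value as before).
  sig5: runs — sig3 -56->-21; result -21.
  sig7: runs — sig5 -56->-21; result 21.
  sig10: runs — sig7 56->21; result 21.
  sig11: runs — sig10 56->21; result -21.

New value of sig11: -21.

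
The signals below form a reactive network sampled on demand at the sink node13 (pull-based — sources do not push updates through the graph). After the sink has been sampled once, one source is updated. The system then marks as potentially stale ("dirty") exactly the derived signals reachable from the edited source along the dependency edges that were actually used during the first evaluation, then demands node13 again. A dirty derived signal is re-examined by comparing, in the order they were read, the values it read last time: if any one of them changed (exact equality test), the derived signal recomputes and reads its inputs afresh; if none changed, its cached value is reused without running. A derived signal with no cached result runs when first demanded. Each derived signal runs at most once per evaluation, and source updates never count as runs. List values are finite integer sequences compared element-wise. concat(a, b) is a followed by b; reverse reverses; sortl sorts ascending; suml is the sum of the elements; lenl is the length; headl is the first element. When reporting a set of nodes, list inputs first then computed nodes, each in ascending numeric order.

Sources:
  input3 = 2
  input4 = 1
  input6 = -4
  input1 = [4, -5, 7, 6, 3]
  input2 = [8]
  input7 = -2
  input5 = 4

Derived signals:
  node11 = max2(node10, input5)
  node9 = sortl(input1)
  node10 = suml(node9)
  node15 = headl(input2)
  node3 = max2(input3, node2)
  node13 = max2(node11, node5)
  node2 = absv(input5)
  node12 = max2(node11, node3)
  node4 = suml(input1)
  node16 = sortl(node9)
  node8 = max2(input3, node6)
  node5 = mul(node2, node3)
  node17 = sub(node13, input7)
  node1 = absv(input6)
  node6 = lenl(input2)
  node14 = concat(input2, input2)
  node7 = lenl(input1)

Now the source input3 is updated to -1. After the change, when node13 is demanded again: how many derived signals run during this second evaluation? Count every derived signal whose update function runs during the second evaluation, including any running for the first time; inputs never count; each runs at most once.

Run set: node3 (1 run).
The important point: node3 recomputes to an identical value, and the output ends up unchanged.

Initial pass — values computed on the first demand:
  node2 = absv(4) = 4
  node3 = max2(2, 4) = 4
  node5 = mul(4, 4) = 16
  node9 = sortl([4, -5, 7, 6, 3]) = [-5, 3, 4, 6, 7]
  node10 = suml([-5, 3, 4, 6, 7]) = 15
  node11 = max2(15, 4) = 15
  node13 = max2(15, 16) = 16

Second demand — change propagation:
  node3: re-runs because input3 2->-1; new result 4 (unchanged).
  node5: re-examined; everything it read last time is the same (node2 unchanged, node3 unchanged) — cache 16 kept, no run.
  node13: re-examined; everything it read last time is the same (node11 unchanged, node5 unchanged) — cache 16 kept, no run.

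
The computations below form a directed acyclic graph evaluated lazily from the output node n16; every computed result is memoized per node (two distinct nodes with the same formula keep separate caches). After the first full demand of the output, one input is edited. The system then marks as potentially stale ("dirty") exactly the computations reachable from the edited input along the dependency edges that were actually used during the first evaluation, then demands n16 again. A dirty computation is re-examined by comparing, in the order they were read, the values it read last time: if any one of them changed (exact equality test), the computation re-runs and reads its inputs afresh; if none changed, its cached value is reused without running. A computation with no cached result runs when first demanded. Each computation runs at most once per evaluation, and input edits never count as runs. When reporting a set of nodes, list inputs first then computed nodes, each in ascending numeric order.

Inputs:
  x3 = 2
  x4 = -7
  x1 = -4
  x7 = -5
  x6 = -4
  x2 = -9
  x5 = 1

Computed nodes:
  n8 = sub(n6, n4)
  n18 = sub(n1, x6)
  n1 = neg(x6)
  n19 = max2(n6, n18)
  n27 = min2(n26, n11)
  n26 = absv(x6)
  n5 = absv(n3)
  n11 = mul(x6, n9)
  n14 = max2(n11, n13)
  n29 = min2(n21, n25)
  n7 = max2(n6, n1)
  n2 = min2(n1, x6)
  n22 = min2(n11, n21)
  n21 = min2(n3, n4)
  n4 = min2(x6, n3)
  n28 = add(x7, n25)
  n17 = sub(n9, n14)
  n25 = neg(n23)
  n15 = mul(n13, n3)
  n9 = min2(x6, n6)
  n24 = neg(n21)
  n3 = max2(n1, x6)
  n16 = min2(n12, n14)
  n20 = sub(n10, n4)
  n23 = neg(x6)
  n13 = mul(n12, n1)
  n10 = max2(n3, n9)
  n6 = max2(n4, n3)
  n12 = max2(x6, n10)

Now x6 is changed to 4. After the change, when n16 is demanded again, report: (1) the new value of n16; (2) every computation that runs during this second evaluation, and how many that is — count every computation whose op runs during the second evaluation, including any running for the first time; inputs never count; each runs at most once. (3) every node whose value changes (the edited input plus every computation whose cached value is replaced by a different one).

Demanding n16 again yields 4.
10 computations run: n1, n3, n4, n6, n9, n10, n11, n12, n13, n14.
The nodes whose values change: x6, n1, n4, n9, n13.
Note where the cutoff bites: n16 is checked, finds nothing changed, and keeps its cache.

First demand of the output computes:
  n1 = neg(-4) = 4
  n3 = max2(4, -4) = 4
  n4 = min2(-4, 4) = -4
  n6 = max2(-4, 4) = 4
  n9 = min2(-4, 4) = -4
  n10 = max2(4, -4) = 4
  n11 = mul(-4, -4) = 16
  n12 = max2(-4, 4) = 4
  n13 = mul(4, 4) = 16
  n14 = max2(16, 16) = 16
  n16 = min2(4, 16) = 4

After the edit, cleaning proceeds:
  n1: a read changed (x6 -4->4) — executes, giving -4.
  n3: a read changed (n1 4->-4; x6 -4->4) — executes, giving 4 — identical to its old value.
  n4: a read changed (x6 -4->4) — executes, giving 4.
  n6: a read changed (n4 -4->4) — executes, giving 4 — identical to its old value.
  n9: a read changed (x6 -4->4) — executes, giving 4.
  n10: a read changed (n9 -4->4) — executes, giving 4 — identical to its old value.
  n11: a read changed (x6 -4->4; n9 -4->4) — executes, giving 16 — identical to its old value.
  n12: a read changed (x6 -4->4) — executes, giving 4 — identical to its old value.
  n13: a read changed (n1 4->-4) — executes, giving -16.
  n14: a read changed (n13 16->-16) — executes, giving 16 — identical to its old value.
  n16: dirty, but its reads are unchanged (n12 unchanged, n14 unchanged); cached 4 stands.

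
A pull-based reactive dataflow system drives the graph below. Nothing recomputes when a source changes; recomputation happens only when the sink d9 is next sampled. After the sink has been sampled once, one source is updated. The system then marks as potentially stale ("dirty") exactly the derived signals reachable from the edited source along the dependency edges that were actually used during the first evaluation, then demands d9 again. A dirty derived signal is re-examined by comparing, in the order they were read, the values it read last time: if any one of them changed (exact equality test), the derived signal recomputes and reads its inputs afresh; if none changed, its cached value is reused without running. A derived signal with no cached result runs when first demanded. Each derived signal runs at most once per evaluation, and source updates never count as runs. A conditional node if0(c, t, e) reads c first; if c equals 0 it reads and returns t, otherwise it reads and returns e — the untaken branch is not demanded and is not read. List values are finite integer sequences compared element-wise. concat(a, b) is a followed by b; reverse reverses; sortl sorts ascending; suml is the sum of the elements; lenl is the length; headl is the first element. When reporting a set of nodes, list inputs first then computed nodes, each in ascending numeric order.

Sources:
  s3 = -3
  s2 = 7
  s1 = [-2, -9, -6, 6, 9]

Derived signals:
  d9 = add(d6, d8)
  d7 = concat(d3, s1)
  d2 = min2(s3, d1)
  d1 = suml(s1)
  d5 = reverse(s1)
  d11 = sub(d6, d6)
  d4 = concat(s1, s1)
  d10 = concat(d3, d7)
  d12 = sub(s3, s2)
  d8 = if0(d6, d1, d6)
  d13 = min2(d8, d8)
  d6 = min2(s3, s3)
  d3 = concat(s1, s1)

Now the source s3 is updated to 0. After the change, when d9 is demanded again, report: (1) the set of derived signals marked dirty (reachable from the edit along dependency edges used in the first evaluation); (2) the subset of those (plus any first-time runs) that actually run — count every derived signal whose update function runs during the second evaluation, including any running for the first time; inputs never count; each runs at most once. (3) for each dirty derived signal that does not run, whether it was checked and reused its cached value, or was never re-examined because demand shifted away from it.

First evaluation (everything demanded from the output):
  d6 = min2(-3, -3) = -3
  d8 = if0(d6=-3 -> else branch d6) = -3
  d9 = add(-3, -3) = -6

Propagation after the edit:
  d1: demanded for the first time — runs, produces -2.
  d6: runs — s3 -3->0; s3 -3->0; result 0.
  d8: runs — d6 -3->0; d6 -3->0; result -2.
  d9: runs — d6 -3->0; d8 -3->-2; result -2.

Key observation: a condition flipped, so demand reaches new nodes — d1 runs for the first time.

Marked dirty: d6, d8, d9.
Derived signals that run: d1, d6, d8, d9 — 4 in total.
Every dirty derived signal ran.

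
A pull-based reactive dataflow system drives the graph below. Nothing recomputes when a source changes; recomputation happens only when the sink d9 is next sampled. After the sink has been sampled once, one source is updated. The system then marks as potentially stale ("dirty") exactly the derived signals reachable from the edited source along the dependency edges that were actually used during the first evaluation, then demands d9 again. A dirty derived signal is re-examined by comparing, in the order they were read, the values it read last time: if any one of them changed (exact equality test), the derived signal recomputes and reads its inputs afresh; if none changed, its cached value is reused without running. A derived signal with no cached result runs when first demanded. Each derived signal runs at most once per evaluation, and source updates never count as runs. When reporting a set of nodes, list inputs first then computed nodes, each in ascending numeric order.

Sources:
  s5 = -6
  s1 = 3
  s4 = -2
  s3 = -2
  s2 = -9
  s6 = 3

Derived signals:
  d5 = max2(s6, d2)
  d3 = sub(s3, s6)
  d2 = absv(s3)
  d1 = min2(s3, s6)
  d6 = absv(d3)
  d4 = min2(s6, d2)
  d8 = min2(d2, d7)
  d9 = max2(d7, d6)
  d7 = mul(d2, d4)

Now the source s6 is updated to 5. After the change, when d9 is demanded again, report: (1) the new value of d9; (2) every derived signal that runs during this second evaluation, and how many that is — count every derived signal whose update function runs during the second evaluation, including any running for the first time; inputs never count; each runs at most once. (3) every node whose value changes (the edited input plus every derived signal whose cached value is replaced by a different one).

New value of d9: 7.
Derived signals that run: d3, d4, d6, d9 — 4 in total.
Values that change: s6, d3, d6, d9.
Key observation: the cutoff stops propagation at d7 — its inputs' values are unchanged, so it reuses its cache.

First evaluation (everything demanded from the output):
  d2 = absv(-2) = 2
  d3 = sub(-2, 3) = -5
  d4 = min2(3, 2) = 2
  d6 = absv(-5) = 5
  d7 = mul(2, 2) = 4
  d9 = max2(4, 5) = 5

Propagation after the edit:
  d3: runs — s6 3->5; result -7.
  d4: runs — s6 3->5; result 2 (same value as before).
  d6: runs — d3 -5->-7; result 7.
  d7: checked — values it read are unchanged (d2 unchanged, d4 unchanged); reused cached 4 without running.
  d9: runs — d6 5->7; result 7.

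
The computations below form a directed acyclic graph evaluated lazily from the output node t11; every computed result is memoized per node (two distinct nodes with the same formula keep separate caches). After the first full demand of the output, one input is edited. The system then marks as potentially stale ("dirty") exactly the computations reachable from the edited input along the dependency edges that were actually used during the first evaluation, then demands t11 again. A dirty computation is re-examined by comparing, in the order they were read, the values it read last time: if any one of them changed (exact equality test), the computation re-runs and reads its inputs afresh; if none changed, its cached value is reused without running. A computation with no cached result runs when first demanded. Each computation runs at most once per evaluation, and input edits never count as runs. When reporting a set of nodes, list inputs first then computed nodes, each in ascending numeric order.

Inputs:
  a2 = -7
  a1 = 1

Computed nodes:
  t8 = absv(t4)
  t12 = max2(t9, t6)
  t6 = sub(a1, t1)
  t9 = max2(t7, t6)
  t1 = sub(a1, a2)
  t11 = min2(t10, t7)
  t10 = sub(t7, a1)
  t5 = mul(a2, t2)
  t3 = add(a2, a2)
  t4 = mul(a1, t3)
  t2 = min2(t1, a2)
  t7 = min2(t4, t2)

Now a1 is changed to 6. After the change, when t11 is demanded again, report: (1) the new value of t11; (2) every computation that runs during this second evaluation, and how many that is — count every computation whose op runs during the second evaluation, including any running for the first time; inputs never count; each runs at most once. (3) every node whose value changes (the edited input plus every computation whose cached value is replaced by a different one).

First demand of the output computes:
  t1 = sub(1, -7) = 8
  t2 = min2(8, -7) = -7
  t3 = add(-7, -7) = -14
  t4 = mul(1, -14) = -14
  t7 = min2(-14, -7) = -14
  t10 = sub(-14, 1) = -15
  t11 = min2(-15, -14) = -15

After the edit, cleaning proceeds:
  t1: a read changed (a1 1->6) — executes, giving 13.
  t2: a read changed (t1 8->13) — executes, giving -7 — identical to its old value.
  t4: a read changed (a1 1->6) — executes, giving -84.
  t7: a read changed (t4 -14->-84) — executes, giving -84.
  t10: a read changed (t7 -14->-84; a1 1->6) — executes, giving -90.
  t11: a read changed (t10 -15->-90; t7 -14->-84) — executes, giving -90.

Demanding t11 again yields -90.
6 computations run: t1, t2, t4, t7, t10, t11.
The nodes whose values change: a1, t1, t4, t7, t10, t11.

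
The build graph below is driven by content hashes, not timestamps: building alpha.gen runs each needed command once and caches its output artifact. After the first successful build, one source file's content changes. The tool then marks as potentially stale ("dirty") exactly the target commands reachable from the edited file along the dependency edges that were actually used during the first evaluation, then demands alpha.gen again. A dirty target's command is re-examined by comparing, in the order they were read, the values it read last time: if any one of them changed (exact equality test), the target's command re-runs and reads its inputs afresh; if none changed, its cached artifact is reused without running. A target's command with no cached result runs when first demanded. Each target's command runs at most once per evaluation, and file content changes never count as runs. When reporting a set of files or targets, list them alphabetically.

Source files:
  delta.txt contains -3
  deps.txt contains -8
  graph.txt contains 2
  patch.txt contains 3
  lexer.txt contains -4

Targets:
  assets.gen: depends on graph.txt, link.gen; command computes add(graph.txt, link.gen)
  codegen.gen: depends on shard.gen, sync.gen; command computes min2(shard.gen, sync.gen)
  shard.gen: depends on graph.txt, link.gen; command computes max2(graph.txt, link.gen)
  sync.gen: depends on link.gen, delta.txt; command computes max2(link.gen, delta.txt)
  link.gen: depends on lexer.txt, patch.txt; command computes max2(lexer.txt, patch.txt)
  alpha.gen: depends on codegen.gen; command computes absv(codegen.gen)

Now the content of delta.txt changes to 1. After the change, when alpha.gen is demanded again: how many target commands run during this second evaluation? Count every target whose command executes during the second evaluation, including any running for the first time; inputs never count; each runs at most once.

Run set: sync.gen (1 run).
The important point: sync.gen recomputes to an identical value, and the output ends up unchanged.

Initial pass — values computed on the first demand:
  link.gen = max2(-4, 3) = 3
  shard.gen = max2(2, 3) = 3
  sync.gen = max2(3, -3) = 3
  codegen.gen = min2(3, 3) = 3
  alpha.gen = absv(3) = 3

Second demand — change propagation:
  sync.gen: re-runs because delta.txt -3->1; new result 3 (unchanged).
  codegen.gen: re-examined; everything it read last time is the same (shard.gen unchanged, sync.gen unchanged) — cache 3 kept, no run.
  alpha.gen: re-examined; everything it read last time is the same (codegen.gen unchanged) — cache 3 kept, no run.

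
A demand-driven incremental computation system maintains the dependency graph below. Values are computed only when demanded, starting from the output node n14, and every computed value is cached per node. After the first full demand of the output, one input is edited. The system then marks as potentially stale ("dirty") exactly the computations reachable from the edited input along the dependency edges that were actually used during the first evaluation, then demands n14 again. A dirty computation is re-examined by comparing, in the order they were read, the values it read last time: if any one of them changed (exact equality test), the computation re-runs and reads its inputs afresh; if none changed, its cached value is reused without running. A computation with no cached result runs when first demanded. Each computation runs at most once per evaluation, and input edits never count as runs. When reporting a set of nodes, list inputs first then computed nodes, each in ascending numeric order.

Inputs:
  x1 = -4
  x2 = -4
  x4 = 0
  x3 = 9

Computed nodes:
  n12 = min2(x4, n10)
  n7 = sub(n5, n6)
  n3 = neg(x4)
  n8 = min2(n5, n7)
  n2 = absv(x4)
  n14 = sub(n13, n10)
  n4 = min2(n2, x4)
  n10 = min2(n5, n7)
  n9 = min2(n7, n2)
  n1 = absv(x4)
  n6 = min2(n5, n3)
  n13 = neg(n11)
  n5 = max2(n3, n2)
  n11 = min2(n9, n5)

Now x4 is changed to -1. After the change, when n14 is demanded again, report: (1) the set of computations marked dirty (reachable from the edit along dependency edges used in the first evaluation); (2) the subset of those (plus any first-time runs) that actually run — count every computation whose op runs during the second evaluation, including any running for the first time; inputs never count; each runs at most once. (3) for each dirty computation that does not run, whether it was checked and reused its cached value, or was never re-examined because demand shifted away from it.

First evaluation (everything demanded from the output):
  n2 = absv(0) = 0
  n3 = neg(0) = 0
  n5 = max2(0, 0) = 0
  n6 = min2(0, 0) = 0
  n7 = sub(0, 0) = 0
  n9 = min2(0, 0) = 0
  n10 = min2(0, 0) = 0
  n11 = min2(0, 0) = 0
  n13 = neg(0) = 0
  n14 = sub(0, 0) = 0

Propagation after the edit:
  n2: runs — x4 0->-1; result 1.
  n3: runs — x4 0->-1; result 1.
  n5: runs — n3 0->1; n2 0->1; result 1.
  n6: runs — n5 0->1; n3 0->1; result 1.
  n7: runs — n5 0->1; n6 0->1; result 0 (same value as before).
  n9: runs — n2 0->1; result 0 (same value as before).
  n10: runs — n5 0->1; result 0 (same value as before).
  n11: runs — n5 0->1; result 0 (same value as before).
  n13: checked — values it read are unchanged (n11 unchanged); reused cached 0 without running.
  n14: checked — values it read are unchanged (n13 unchanged, n10 unchanged); reused cached 0 without running.

Key observation: the cutoff stops propagation at n13 — its inputs' values are unchanged, so it reuses its cache.

Marked dirty: n2, n3, n5, n6, n7, n9, n10, n11, n13, n14.
Computations that run: n2, n3, n5, n6, n7, n9, n10, n11 — 8 in total.
Checked but reused from cache: n13, n14.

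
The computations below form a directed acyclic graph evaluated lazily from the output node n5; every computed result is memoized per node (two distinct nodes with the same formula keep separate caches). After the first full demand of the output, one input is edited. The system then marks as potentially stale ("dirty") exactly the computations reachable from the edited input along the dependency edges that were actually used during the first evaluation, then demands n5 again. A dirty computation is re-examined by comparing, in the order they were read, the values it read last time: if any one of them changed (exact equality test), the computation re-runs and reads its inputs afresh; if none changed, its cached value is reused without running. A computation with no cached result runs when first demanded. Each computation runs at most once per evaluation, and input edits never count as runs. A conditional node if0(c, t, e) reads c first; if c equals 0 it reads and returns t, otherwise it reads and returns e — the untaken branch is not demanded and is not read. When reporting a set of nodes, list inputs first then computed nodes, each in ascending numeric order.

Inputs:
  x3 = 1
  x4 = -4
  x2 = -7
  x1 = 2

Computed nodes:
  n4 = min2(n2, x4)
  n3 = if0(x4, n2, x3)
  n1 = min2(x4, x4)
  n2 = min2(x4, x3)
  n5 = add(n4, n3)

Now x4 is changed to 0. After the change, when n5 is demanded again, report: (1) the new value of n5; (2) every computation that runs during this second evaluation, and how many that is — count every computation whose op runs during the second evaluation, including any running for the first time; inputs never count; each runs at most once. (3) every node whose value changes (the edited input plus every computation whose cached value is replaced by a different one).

Demanding n5 again yields 0.
4 computations run: n2, n3, n4, n5.
The nodes whose values change: x4, n2, n3, n4, n5.

First demand of the output computes:
  n2 = min2(-4, 1) = -4
  n3 = if0(x4=-4 -> else branch x3) = 1
  n4 = min2(-4, -4) = -4
  n5 = add(-4, 1) = -3

After the edit, cleaning proceeds:
  n2: a read changed (x4 -4->0) — executes, giving 0.
  n3: a read changed (x4 -4->0) — executes, giving 0.
  n4: a read changed (n2 -4->0; x4 -4->0) — executes, giving 0.
  n5: a read changed (n4 -4->0; n3 1->0) — executes, giving 0.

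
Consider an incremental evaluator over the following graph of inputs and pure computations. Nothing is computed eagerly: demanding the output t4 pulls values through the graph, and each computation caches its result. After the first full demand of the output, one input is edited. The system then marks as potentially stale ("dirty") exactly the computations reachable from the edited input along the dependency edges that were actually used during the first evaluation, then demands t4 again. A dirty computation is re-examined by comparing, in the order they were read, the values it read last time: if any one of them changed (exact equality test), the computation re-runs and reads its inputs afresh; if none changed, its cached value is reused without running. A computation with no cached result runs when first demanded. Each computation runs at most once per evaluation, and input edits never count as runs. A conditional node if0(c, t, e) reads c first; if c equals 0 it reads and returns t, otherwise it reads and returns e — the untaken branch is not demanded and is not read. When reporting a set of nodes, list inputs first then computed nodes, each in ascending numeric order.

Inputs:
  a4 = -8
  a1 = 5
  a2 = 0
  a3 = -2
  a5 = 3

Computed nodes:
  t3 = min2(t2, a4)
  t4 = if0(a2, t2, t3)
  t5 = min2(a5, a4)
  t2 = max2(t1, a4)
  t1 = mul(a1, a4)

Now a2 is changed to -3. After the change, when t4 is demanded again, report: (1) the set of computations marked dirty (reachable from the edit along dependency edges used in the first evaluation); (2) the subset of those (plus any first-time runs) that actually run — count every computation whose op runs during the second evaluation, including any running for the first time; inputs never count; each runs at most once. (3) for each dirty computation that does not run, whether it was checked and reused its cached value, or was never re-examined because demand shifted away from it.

Dirty set: t4.
Run set: t3, t4 (2 run).
All dirty computations ended up running.
The important point: the flipped condition pulls in fresh nodes; t3 runs for the first time.

Initial pass — values computed on the first demand:
  t1 = mul(5, -8) = -40
  t2 = max2(-40, -8) = -8
  t4 = if0(a2=0 -> then branch t2) = -8

Second demand — change propagation:
  t3: newly demanded (no cache) — executes and yields -8.
  t4: re-runs because a2 0->-3; new result -8 (unchanged).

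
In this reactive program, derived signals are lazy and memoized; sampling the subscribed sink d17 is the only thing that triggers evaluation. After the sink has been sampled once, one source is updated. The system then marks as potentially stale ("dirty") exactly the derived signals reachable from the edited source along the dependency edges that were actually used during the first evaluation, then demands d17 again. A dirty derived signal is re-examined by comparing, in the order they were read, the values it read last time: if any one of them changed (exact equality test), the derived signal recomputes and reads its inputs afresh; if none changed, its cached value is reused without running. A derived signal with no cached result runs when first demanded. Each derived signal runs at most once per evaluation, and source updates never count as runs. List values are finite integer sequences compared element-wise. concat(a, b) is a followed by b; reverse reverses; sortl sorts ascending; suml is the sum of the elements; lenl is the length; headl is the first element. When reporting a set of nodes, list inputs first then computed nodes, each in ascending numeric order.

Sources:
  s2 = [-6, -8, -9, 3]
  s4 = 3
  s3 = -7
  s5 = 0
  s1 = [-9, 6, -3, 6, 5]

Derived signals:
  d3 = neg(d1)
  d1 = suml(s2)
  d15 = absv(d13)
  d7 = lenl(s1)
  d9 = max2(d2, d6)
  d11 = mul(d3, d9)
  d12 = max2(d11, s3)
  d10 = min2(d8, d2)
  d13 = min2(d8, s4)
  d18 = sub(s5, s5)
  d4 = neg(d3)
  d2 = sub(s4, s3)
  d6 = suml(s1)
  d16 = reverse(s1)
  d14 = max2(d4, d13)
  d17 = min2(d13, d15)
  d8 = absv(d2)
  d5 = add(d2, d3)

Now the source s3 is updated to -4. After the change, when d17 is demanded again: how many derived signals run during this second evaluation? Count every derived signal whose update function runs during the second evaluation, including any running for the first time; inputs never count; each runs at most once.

3 derived signals run: d2, d8, d13.
Note the absorption at d13: it re-runs yet its value is the same, leaving the output's value untouched.

First demand of the output computes:
  d2 = sub(3, -7) = 10
  d8 = absv(10) = 10
  d13 = min2(10, 3) = 3
  d15 = absv(3) = 3
  d17 = min2(3, 3) = 3

After the edit, cleaning proceeds:
  d2: a read changed (s3 -7->-4) — executes, giving 7.
  d8: a read changed (d2 10->7) — executes, giving 7.
  d13: a read changed (d8 10->7) — executes, giving 3 — identical to its old value.
  d15: dirty, but its reads are unchanged (d13 unchanged); cached 3 stands.
  d17: dirty, but its reads are unchanged (d13 unchanged, d15 unchanged); cached 3 stands.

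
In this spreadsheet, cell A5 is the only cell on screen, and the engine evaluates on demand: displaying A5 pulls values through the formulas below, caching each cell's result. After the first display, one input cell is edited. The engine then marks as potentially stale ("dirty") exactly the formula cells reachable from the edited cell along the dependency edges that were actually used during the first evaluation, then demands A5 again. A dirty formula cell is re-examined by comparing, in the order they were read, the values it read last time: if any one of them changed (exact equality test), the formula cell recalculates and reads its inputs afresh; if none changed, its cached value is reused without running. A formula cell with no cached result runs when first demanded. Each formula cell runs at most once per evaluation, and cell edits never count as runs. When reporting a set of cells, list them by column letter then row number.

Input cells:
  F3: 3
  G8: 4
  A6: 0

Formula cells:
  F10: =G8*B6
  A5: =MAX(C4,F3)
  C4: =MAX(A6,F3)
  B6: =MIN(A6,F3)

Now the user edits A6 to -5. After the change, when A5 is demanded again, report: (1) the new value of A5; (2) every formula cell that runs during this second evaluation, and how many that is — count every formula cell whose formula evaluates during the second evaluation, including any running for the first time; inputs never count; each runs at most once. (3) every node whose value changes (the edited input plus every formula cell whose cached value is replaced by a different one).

Initial pass — values computed on the first demand:
  C4 = MAX(0, 3) = 3
  A5 = MAX(3, 3) = 3

Second demand — change propagation:
  C4: re-runs because A6 0->-5; new result 3 (unchanged).
  A5: re-examined; everything it read last time is the same (C4 unchanged, F3 unchanged) — cache 3 kept, no run.

The important point: C4 recomputes to an identical value, and the output ends up unchanged.

A5 now evaluates to 3.
Run set: C4 (1 run).
Changed values: A6.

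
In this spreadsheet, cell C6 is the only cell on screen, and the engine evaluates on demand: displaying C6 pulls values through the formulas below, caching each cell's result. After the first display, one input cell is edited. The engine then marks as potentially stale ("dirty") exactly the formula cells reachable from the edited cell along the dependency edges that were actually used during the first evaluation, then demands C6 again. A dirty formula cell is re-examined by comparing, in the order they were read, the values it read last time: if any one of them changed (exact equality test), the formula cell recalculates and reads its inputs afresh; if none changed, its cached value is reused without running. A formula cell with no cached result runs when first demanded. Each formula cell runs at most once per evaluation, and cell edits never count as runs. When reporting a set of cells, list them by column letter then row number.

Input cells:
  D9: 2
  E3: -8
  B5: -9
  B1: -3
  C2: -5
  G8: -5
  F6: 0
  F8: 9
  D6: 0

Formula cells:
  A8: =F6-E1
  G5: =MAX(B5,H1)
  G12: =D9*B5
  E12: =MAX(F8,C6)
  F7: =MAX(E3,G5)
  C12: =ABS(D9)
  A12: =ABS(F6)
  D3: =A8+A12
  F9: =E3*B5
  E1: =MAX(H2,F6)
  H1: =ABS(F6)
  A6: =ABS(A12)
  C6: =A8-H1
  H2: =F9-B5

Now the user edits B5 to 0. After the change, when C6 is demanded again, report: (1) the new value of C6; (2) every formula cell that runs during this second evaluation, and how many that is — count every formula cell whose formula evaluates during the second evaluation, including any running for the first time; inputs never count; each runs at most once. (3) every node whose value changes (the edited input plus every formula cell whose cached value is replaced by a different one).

Initial pass — values computed on the first demand:
  F9 = -8 * -9 = 72
  H1 = ABS(0) = 0
  H2 = 72 - -9 = 81
  E1 = MAX(81, 0) = 81
  A8 = 0 - 81 = -81
  C6 = -81 - 0 = -81

Second demand — change propagation:
  F9: re-runs because B5 -9->0; new result 0.
  H2: re-runs because F9 72->0; B5 -9->0; new result 0.
  E1: re-runs because H2 81->0; new result 0.
  A8: re-runs because E1 81->0; new result 0.
  C6: re-runs because A8 -81->0; new result 0.

C6 now evaluates to 0.
Run set: A8, C6, E1, F9, H2 (5 run).
Changed values: A8, B5, C6, E1, F9, H2.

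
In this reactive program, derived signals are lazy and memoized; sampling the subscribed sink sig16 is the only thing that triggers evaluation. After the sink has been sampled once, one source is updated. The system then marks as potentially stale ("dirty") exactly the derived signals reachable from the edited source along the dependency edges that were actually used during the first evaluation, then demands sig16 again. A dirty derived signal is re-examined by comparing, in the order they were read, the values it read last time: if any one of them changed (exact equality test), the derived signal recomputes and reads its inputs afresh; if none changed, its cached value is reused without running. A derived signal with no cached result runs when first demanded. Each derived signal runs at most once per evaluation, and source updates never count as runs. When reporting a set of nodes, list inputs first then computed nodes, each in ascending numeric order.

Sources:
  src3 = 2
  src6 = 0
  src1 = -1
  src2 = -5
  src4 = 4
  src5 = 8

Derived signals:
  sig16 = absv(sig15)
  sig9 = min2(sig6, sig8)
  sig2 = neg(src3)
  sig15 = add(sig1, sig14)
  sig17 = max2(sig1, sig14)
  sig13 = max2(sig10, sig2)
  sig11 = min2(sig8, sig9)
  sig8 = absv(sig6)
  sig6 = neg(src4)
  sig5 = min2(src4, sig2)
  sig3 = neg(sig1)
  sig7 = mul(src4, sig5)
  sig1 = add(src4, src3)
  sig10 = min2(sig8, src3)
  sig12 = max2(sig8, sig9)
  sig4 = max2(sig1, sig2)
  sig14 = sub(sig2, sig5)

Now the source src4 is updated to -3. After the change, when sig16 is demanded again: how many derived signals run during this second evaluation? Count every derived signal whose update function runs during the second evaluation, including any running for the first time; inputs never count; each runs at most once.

First demand of the output computes:
  sig1 = add(4, 2) = 6
  sig2 = neg(2) = -2
  sig5 = min2(4, -2) = -2
  sig14 = sub(-2, -2) = 0
  sig15 = add(6, 0) = 6
  sig16 = absv(6) = 6

After the edit, cleaning proceeds:
  sig1: a read changed (src4 4->-3) — executes, giving -1.
  sig5: a read changed (src4 4->-3) — executes, giving -3.
  sig14: a read changed (sig5 -2->-3) — executes, giving 1.
  sig15: a read changed (sig1 6->-1; sig14 0->1) — executes, giving 0.
  sig16: a read changed (sig15 6->0) — executes, giving 0.

5 derived signals run: sig1, sig5, sig14, sig15, sig16.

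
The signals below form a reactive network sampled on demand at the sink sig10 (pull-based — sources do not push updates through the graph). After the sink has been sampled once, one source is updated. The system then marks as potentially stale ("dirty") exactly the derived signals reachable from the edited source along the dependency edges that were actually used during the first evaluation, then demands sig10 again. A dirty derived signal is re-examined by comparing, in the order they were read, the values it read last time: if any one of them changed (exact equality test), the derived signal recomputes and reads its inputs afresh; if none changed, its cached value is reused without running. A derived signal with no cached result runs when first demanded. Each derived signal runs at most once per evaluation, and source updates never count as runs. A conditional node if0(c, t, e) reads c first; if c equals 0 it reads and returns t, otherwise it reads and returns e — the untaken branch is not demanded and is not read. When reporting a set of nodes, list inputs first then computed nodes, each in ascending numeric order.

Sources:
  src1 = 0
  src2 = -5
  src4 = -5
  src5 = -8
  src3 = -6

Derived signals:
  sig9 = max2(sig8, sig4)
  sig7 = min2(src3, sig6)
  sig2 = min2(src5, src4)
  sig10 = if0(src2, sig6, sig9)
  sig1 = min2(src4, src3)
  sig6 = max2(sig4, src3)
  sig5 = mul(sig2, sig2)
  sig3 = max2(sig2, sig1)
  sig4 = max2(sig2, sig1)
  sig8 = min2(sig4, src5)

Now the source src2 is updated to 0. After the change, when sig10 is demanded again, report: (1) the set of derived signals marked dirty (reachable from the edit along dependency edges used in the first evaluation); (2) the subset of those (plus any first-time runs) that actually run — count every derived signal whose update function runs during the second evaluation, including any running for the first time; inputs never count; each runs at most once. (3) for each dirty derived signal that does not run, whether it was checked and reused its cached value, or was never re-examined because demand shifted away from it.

Dirty set: sig10.
Run set: sig6, sig10 (2 run).
All dirty derived signals ended up running.
The important point: the flipped condition pulls in fresh nodes; sig6 runs for the first time.

Initial pass — values computed on the first demand:
  sig1 = min2(-5, -6) = -6
  sig2 = min2(-8, -5) = -8
  sig4 = max2(-8, -6) = -6
  sig8 = min2(-6, -8) = -8
  sig9 = max2(-8, -6) = -6
  sig10 = if0(src2=-5 -> else branch sig9) = -6

Second demand — change propagation:
  sig6: newly demanded (no cache) — executes and yields -6.
  sig10: re-runs because src2 -5->0; new result -6 (unchanged).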